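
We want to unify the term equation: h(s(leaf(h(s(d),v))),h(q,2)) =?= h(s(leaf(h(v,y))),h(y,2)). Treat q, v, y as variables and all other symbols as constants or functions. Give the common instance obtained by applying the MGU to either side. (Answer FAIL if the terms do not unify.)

h(s(leaf(h(s(d),s(d)))),h(s(d),2))

Decompose h/2: s(leaf(h(s(d),v))) =?= s(leaf(h(v,y))),  h(q,2) =?= h(y,2).
Decompose s/1: leaf(h(s(d),v)) =?= leaf(h(v,y)).
Decompose leaf/1: h(s(d),v) =?= h(v,y).
Decompose h/2: s(d) =?= v,  v =?= y.
Bind v := s(d); substituting into the one remaining equation that mentions v gives: s(d) =?= y.
Bind y := s(d); substituting into the remaining equation gives: h(q,2) =?= h(s(d),2).
Decompose h/2: q =?= s(d),  2 =?= 2.
Bind q := s(d); no other remaining equation mentions q.
Delete trivial equation 2 =?= 2.
Applying the MGU to either side gives h(s(leaf(h(s(d),s(d)))),h(s(d),2)).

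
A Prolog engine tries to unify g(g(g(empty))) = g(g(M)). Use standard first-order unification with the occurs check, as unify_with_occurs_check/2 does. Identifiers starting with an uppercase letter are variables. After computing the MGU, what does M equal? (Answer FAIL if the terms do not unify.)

Decompose g/1: g(g(empty)) = g(M).
Decompose g/1: g(empty) = M.
Bind M := g(empty).
MGU = { M ↦ g(empty) }, so M ↦ g(empty).

g(empty)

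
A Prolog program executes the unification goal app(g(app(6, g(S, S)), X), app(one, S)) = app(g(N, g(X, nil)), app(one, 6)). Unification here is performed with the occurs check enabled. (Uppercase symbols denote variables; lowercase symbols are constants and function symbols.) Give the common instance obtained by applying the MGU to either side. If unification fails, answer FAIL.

FAIL

Decompose app/2: g(app(6, g(S, S)), X) = g(N, g(X, nil)),  app(one, S) = app(one, 6).
Decompose g/2: app(6, g(S, S)) = N,  X = g(X, nil).
Bind N := app(6, g(S, S)); no other remaining equation mentions N.
Occurs check fails: X occurs in g(X, nil); the equation X = g(X, nil) has no finite solution.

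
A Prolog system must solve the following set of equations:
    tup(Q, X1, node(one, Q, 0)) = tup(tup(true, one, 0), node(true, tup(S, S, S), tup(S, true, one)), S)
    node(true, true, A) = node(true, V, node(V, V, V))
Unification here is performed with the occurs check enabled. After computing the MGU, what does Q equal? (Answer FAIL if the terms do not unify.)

Decompose tup/3: Q = tup(true, one, 0),  X1 = node(true, tup(S, S, S), tup(S, true, one)),  node(one, Q, 0) = S.
Bind Q := tup(true, one, 0); substituting into the one remaining equation that mentions Q gives: node(one, tup(true, one, 0), 0) = S.
Bind X1 := node(true, tup(S, S, S), tup(S, true, one)); no other remaining equation mentions X1.
Bind S := node(one, tup(true, one, 0), 0); no other remaining equation mentions S. Substituting into the earlier binding gives X1 := node(true, tup(node(one, tup(true, one, 0), 0), node(one, tup(true, one, 0), 0), node(one, tup(true, one, 0), 0)), tup(node(one, tup(true, one, 0), 0), true, one)).
Decompose node/3: true = true,  true = V,  A = node(V, V, V).
Delete trivial equation true = true.
Bind V := true; substituting into the remaining equation gives: A = node(true, true, true).
Bind A := node(true, true, true).
MGU = { Q = tup(true, one, 0), X1 = node(true, tup(node(one, tup(true, one, 0), 0), node(one, tup(true, one, 0), 0), node(one, tup(true, one, 0), 0)), tup(node(one, tup(true, one, 0), 0), true, one)), S = node(one, tup(true, one, 0), 0), V = true, A = node(true, true, true) }, so Q = tup(true, one, 0).

tup(true, one, 0)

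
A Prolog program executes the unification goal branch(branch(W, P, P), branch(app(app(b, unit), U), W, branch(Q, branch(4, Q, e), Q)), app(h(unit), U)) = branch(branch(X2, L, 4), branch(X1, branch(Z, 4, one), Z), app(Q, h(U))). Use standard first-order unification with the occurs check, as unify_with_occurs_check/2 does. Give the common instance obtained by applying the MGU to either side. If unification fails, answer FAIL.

FAIL

Decompose branch/3: branch(W, P, P) = branch(X2, L, 4),  branch(app(app(b, unit), U), W, branch(Q, branch(4, Q, e), Q)) = branch(X1, branch(Z, 4, one), Z),  app(h(unit), U) = app(Q, h(U)).
Decompose branch/3: W = X2,  P = L,  P = 4.
Bind W := X2; substituting into the one remaining equation that mentions W gives: branch(app(app(b, unit), U), X2, branch(Q, branch(4, Q, e), Q)) = branch(X1, branch(Z, 4, one), Z).
Bind P := L; substituting into the one remaining equation that mentions P gives: L = 4.
Bind L := 4; no other remaining equation mentions L. Substituting into the earlier binding gives P := 4.
Decompose branch/3: app(app(b, unit), U) = X1,  X2 = branch(Z, 4, one),  branch(Q, branch(4, Q, e), Q) = Z.
Bind X1 := app(app(b, unit), U); no other remaining equation mentions X1.
Bind X2 := branch(Z, 4, one); no other remaining equation mentions X2. Substituting into the earlier binding gives W := branch(Z, 4, one).
Bind Z := branch(Q, branch(4, Q, e), Q); no other remaining equation mentions Z. Substituting into the earlier bindings gives W := branch(branch(Q, branch(4, Q, e), Q), 4, one), X2 := branch(branch(Q, branch(4, Q, e), Q), 4, one).
Decompose app/2: h(unit) = Q,  U = h(U).
Bind Q := h(unit); no other remaining equation mentions Q. Substituting into the earlier bindings gives W := branch(branch(h(unit), branch(4, h(unit), e), h(unit)), 4, one), X2 := branch(branch(h(unit), branch(4, h(unit), e), h(unit)), 4, one), Z := branch(h(unit), branch(4, h(unit), e), h(unit)).
Occurs check fails: U occurs in h(U); the equation U = h(U) has no finite solution.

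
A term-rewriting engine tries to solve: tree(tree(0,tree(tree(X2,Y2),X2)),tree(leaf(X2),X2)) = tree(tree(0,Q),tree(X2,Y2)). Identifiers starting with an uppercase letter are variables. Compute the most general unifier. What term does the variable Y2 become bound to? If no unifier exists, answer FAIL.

FAIL

Decompose tree/2: tree(0,tree(tree(X2,Y2),X2)) = tree(0,Q),  tree(leaf(X2),X2) = tree(X2,Y2).
Decompose tree/2: 0 = 0,  tree(tree(X2,Y2),X2) = Q.
Delete trivial equation 0 = 0.
Bind Q := tree(tree(X2,Y2),X2); no other remaining equation mentions Q.
Decompose tree/2: leaf(X2) = X2,  X2 = Y2.
Occurs check fails: X2 occurs in leaf(X2); the equation X2 = leaf(X2) has no finite solution.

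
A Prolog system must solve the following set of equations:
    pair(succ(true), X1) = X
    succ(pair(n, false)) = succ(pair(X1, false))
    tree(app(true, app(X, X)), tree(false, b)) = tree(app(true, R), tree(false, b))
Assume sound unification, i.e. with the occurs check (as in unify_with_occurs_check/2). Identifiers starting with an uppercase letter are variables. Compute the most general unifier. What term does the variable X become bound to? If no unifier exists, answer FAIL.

Bind X := pair(succ(true), X1); substituting into the one remaining equation that mentions X gives: tree(app(true, app(pair(succ(true), X1), pair(succ(true), X1))), tree(false, b)) = tree(app(true, R), tree(false, b)).
Decompose succ/1: pair(n, false) = pair(X1, false).
Decompose pair/2: n = X1,  false = false.
Bind X1 := n; substituting into the one remaining equation that mentions X1 gives: tree(app(true, app(pair(succ(true), n), pair(succ(true), n))), tree(false, b)) = tree(app(true, R), tree(false, b)). Substituting into the earlier binding gives X := pair(succ(true), n).
Delete trivial equation false = false.
Decompose tree/2: app(true, app(pair(succ(true), n), pair(succ(true), n))) = app(true, R),  tree(false, b) = tree(false, b).
Decompose app/2: true = true,  app(pair(succ(true), n), pair(succ(true), n)) = R.
Delete trivial equation true = true.
Bind R := app(pair(succ(true), n), pair(succ(true), n)); no other remaining equation mentions R.
Delete trivial equation tree(false, b) = tree(false, b).
MGU = { X = pair(succ(true), n), X1 = n, R = app(pair(succ(true), n), pair(succ(true), n)) }, so X = pair(succ(true), n).

pair(succ(true), n)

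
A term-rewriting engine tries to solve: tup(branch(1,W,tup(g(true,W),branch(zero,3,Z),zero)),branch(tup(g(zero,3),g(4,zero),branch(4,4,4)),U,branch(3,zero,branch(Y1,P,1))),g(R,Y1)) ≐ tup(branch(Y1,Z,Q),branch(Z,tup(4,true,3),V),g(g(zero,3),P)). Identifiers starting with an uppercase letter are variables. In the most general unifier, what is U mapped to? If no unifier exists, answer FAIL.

tup(4,true,3)

Decompose tup/3: branch(1,W,tup(g(true,W),branch(zero,3,Z),zero)) ≐ branch(Y1,Z,Q),  branch(tup(g(zero,3),g(4,zero),branch(4,4,4)),U,branch(3,zero,branch(Y1,P,1))) ≐ branch(Z,tup(4,true,3),V),  g(R,Y1) ≐ g(g(zero,3),P).
Decompose branch/3: 1 ≐ Y1,  W ≐ Z,  tup(g(true,W),branch(zero,3,Z),zero) ≐ Q.
Bind Y1 := 1; substituting into the 2 remaining equations that mention Y1 gives: branch(tup(g(zero,3),g(4,zero),branch(4,4,4)),U,branch(3,zero,branch(1,P,1))) ≐ branch(Z,tup(4,true,3),V),  g(R,1) ≐ g(g(zero,3),P).
Bind W := Z; substituting into the one remaining equation that mentions W gives: tup(g(true,Z),branch(zero,3,Z),zero) ≐ Q.
Bind Q := tup(g(true,Z),branch(zero,3,Z),zero); no other remaining equation mentions Q.
Decompose branch/3: tup(g(zero,3),g(4,zero),branch(4,4,4)) ≐ Z,  U ≐ tup(4,true,3),  branch(3,zero,branch(1,P,1)) ≐ V.
Bind Z := tup(g(zero,3),g(4,zero),branch(4,4,4)); no other remaining equation mentions Z. Substituting into the earlier bindings gives W := tup(g(zero,3),g(4,zero),branch(4,4,4)), Q := tup(g(true,tup(g(zero,3),g(4,zero),branch(4,4,4))),branch(zero,3,tup(g(zero,3),g(4,zero),branch(4,4,4))),zero).
Bind U := tup(4,true,3); no other remaining equation mentions U.
Bind V := branch(3,zero,branch(1,P,1)); no other remaining equation mentions V.
Decompose g/2: R ≐ g(zero,3),  1 ≐ P.
Bind R := g(zero,3); no other remaining equation mentions R.
Bind P := 1. Substituting into the earlier binding gives V := branch(3,zero,branch(1,1,1)).
MGU = { Y1 := 1, W := tup(g(zero,3),g(4,zero),branch(4,4,4)), Q := tup(g(true,tup(g(zero,3),g(4,zero),branch(4,4,4))),branch(zero,3,tup(g(zero,3),g(4,zero),branch(4,4,4))),zero), Z := tup(g(zero,3),g(4,zero),branch(4,4,4)), U := tup(4,true,3), V := branch(3,zero,branch(1,1,1)), R := g(zero,3), P := 1 }, so U := tup(4,true,3).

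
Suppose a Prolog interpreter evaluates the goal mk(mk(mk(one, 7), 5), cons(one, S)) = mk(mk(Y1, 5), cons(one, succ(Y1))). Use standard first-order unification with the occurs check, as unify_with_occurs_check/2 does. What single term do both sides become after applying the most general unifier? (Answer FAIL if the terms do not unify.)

mk(mk(mk(one, 7), 5), cons(one, succ(mk(one, 7))))

Decompose mk/2: mk(mk(one, 7), 5) = mk(Y1, 5),  cons(one, S) = cons(one, succ(Y1)).
Decompose mk/2: mk(one, 7) = Y1,  5 = 5.
Bind Y1 := mk(one, 7); substituting into the one remaining equation that mentions Y1 gives: cons(one, S) = cons(one, succ(mk(one, 7))).
Delete trivial equation 5 = 5.
Decompose cons/2: one = one,  S = succ(mk(one, 7)).
Delete trivial equation one = one.
Bind S := succ(mk(one, 7)).
Applying the MGU to either side gives mk(mk(mk(one, 7), 5), cons(one, succ(mk(one, 7)))).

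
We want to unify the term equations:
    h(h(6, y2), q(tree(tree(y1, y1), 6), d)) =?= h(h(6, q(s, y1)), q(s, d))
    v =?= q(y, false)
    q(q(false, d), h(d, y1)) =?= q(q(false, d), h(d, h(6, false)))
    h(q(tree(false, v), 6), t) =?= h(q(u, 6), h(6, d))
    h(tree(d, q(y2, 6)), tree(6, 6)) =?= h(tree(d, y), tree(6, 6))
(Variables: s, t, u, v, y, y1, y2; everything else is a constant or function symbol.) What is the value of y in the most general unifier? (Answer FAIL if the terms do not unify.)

Decompose h/2: h(6, y2) =?= h(6, q(s, y1)),  q(tree(tree(y1, y1), 6), d) =?= q(s, d).
Decompose h/2: 6 =?= 6,  y2 =?= q(s, y1).
Delete trivial equation 6 =?= 6.
Bind y2 := q(s, y1); substituting into the one remaining equation that mentions y2 gives: h(tree(d, q(q(s, y1), 6)), tree(6, 6)) =?= h(tree(d, y), tree(6, 6)).
Decompose q/2: tree(tree(y1, y1), 6) =?= s,  d =?= d.
Bind s := tree(tree(y1, y1), 6); substituting into the one remaining equation that mentions s gives: h(tree(d, q(q(tree(tree(y1, y1), 6), y1), 6)), tree(6, 6)) =?= h(tree(d, y), tree(6, 6)). Substituting into the earlier binding gives y2 := q(tree(tree(y1, y1), 6), y1).
Delete trivial equation d =?= d.
Bind v := q(y, false); substituting into the one remaining equation that mentions v gives: h(q(tree(false, q(y, false)), 6), t) =?= h(q(u, 6), h(6, d)).
Decompose q/2: q(false, d) =?= q(false, d),  h(d, y1) =?= h(d, h(6, false)).
Delete trivial equation q(false, d) =?= q(false, d).
Decompose h/2: d =?= d,  y1 =?= h(6, false).
Delete trivial equation d =?= d.
Bind y1 := h(6, false); substituting into the one remaining equation that mentions y1 gives: h(tree(d, q(q(tree(tree(h(6, false), h(6, false)), 6), h(6, false)), 6)), tree(6, 6)) =?= h(tree(d, y), tree(6, 6)). Substituting into the earlier bindings gives y2 := q(tree(tree(h(6, false), h(6, false)), 6), h(6, false)), s := tree(tree(h(6, false), h(6, false)), 6).
Decompose h/2: q(tree(false, q(y, false)), 6) =?= q(u, 6),  t =?= h(6, d).
Decompose q/2: tree(false, q(y, false)) =?= u,  6 =?= 6.
Bind u := tree(false, q(y, false)); no other remaining equation mentions u.
Delete trivial equation 6 =?= 6.
Bind t := h(6, d); no other remaining equation mentions t.
Decompose h/2: tree(d, q(q(tree(tree(h(6, false), h(6, false)), 6), h(6, false)), 6)) =?= tree(d, y),  tree(6, 6) =?= tree(6, 6).
Decompose tree/2: d =?= d,  q(q(tree(tree(h(6, false), h(6, false)), 6), h(6, false)), 6) =?= y.
Delete trivial equation d =?= d.
Bind y := q(q(tree(tree(h(6, false), h(6, false)), 6), h(6, false)), 6); no other remaining equation mentions y. Substituting into the earlier bindings gives v := q(q(q(tree(tree(h(6, false), h(6, false)), 6), h(6, false)), 6), false), u := tree(false, q(q(q(tree(tree(h(6, false), h(6, false)), 6), h(6, false)), 6), false)).
Delete trivial equation tree(6, 6) =?= tree(6, 6).
MGU = { y2 := q(tree(tree(h(6, false), h(6, false)), 6), h(6, false)), s := tree(tree(h(6, false), h(6, false)), 6), v := q(q(q(tree(tree(h(6, false), h(6, false)), 6), h(6, false)), 6), false), y1 := h(6, false), u := tree(false, q(q(q(tree(tree(h(6, false), h(6, false)), 6), h(6, false)), 6), false)), t := h(6, d), y := q(q(tree(tree(h(6, false), h(6, false)), 6), h(6, false)), 6) }, so y := q(q(tree(tree(h(6, false), h(6, false)), 6), h(6, false)), 6).

q(q(tree(tree(h(6, false), h(6, false)), 6), h(6, false)), 6)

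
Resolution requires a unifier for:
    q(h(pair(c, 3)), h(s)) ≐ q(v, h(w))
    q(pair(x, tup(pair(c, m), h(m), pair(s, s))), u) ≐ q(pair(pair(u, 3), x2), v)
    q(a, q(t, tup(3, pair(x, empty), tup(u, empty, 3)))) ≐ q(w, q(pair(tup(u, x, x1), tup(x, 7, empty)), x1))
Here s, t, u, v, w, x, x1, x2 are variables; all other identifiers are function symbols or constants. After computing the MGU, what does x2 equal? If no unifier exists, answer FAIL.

tup(pair(c, m), h(m), pair(a, a))

Decompose q/2: h(pair(c, 3)) ≐ v,  h(s) ≐ h(w).
Bind v := h(pair(c, 3)); substituting into the one remaining equation that mentions v gives: q(pair(x, tup(pair(c, m), h(m), pair(s, s))), u) ≐ q(pair(pair(u, 3), x2), h(pair(c, 3))).
Decompose h/1: s ≐ w.
Bind s := w; substituting into the one remaining equation that mentions s gives: q(pair(x, tup(pair(c, m), h(m), pair(w, w))), u) ≐ q(pair(pair(u, 3), x2), h(pair(c, 3))).
Decompose q/2: pair(x, tup(pair(c, m), h(m), pair(w, w))) ≐ pair(pair(u, 3), x2),  u ≐ h(pair(c, 3)).
Decompose pair/2: x ≐ pair(u, 3),  tup(pair(c, m), h(m), pair(w, w)) ≐ x2.
Bind x := pair(u, 3); substituting into the one remaining equation that mentions x gives: q(a, q(t, tup(3, pair(pair(u, 3), empty), tup(u, empty, 3)))) ≐ q(w, q(pair(tup(u, pair(u, 3), x1), tup(pair(u, 3), 7, empty)), x1)).
Bind x2 := tup(pair(c, m), h(m), pair(w, w)); no other remaining equation mentions x2.
Bind u := h(pair(c, 3)); substituting into the remaining equation gives: q(a, q(t, tup(3, pair(pair(h(pair(c, 3)), 3), empty), tup(h(pair(c, 3)), empty, 3)))) ≐ q(w, q(pair(tup(h(pair(c, 3)), pair(h(pair(c, 3)), 3), x1), tup(pair(h(pair(c, 3)), 3), 7, empty)), x1)). Substituting into the earlier binding gives x := pair(h(pair(c, 3)), 3).
Decompose q/2: a ≐ w,  q(t, tup(3, pair(pair(h(pair(c, 3)), 3), empty), tup(h(pair(c, 3)), empty, 3))) ≐ q(pair(tup(h(pair(c, 3)), pair(h(pair(c, 3)), 3), x1), tup(pair(h(pair(c, 3)), 3), 7, empty)), x1).
Bind w := a; no other remaining equation mentions w. Substituting into the earlier bindings gives s := a, x2 := tup(pair(c, m), h(m), pair(a, a)).
Decompose q/2: t ≐ pair(tup(h(pair(c, 3)), pair(h(pair(c, 3)), 3), x1), tup(pair(h(pair(c, 3)), 3), 7, empty)),  tup(3, pair(pair(h(pair(c, 3)), 3), empty), tup(h(pair(c, 3)), empty, 3)) ≐ x1.
Bind t := pair(tup(h(pair(c, 3)), pair(h(pair(c, 3)), 3), x1), tup(pair(h(pair(c, 3)), 3), 7, empty)); no other remaining equation mentions t.
Bind x1 := tup(3, pair(pair(h(pair(c, 3)), 3), empty), tup(h(pair(c, 3)), empty, 3)). Substituting into the earlier binding gives t := pair(tup(h(pair(c, 3)), pair(h(pair(c, 3)), 3), tup(3, pair(pair(h(pair(c, 3)), 3), empty), tup(h(pair(c, 3)), empty, 3))), tup(pair(h(pair(c, 3)), 3), 7, empty)).
MGU = { v := h(pair(c, 3)), s := a, x := pair(h(pair(c, 3)), 3), x2 := tup(pair(c, m), h(m), pair(a, a)), u := h(pair(c, 3)), w := a, t := pair(tup(h(pair(c, 3)), pair(h(pair(c, 3)), 3), tup(3, pair(pair(h(pair(c, 3)), 3), empty), tup(h(pair(c, 3)), empty, 3))), tup(pair(h(pair(c, 3)), 3), 7, empty)), x1 := tup(3, pair(pair(h(pair(c, 3)), 3), empty), tup(h(pair(c, 3)), empty, 3)) }, so x2 := tup(pair(c, m), h(m), pair(a, a)).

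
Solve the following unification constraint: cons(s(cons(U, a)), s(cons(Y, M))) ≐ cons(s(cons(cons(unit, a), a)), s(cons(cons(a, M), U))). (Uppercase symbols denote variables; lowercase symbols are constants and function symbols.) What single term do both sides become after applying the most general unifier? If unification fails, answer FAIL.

Decompose cons/2: s(cons(U, a)) ≐ s(cons(cons(unit, a), a)),  s(cons(Y, M)) ≐ s(cons(cons(a, M), U)).
Decompose s/1: cons(U, a) ≐ cons(cons(unit, a), a).
Decompose cons/2: U ≐ cons(unit, a),  a ≐ a.
Bind U := cons(unit, a); substituting into the one remaining equation that mentions U gives: s(cons(Y, M)) ≐ s(cons(cons(a, M), cons(unit, a))).
Delete trivial equation a ≐ a.
Decompose s/1: cons(Y, M) ≐ cons(cons(a, M), cons(unit, a)).
Decompose cons/2: Y ≐ cons(a, M),  M ≐ cons(unit, a).
Bind Y := cons(a, M); no other remaining equation mentions Y.
Bind M := cons(unit, a). Substituting into the earlier binding gives Y := cons(a, cons(unit, a)).
Applying the MGU to either side gives cons(s(cons(cons(unit, a), a)), s(cons(cons(a, cons(unit, a)), cons(unit, a)))).

cons(s(cons(cons(unit, a), a)), s(cons(cons(a, cons(unit, a)), cons(unit, a))))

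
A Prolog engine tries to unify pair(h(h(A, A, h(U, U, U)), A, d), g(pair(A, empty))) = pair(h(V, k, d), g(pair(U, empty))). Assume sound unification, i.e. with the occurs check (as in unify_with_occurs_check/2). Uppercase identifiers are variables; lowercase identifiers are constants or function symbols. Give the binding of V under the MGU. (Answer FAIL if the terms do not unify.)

h(k, k, h(k, k, k))

Decompose pair/2: h(h(A, A, h(U, U, U)), A, d) = h(V, k, d),  g(pair(A, empty)) = g(pair(U, empty)).
Decompose h/3: h(A, A, h(U, U, U)) = V,  A = k,  d = d.
Bind V := h(A, A, h(U, U, U)); no other remaining equation mentions V.
Bind A := k; substituting into the one remaining equation that mentions A gives: g(pair(k, empty)) = g(pair(U, empty)). Substituting into the earlier binding gives V := h(k, k, h(U, U, U)).
Delete trivial equation d = d.
Decompose g/1: pair(k, empty) = pair(U, empty).
Decompose pair/2: k = U,  empty = empty.
Bind U := k; no other remaining equation mentions U. Substituting into the earlier binding gives V := h(k, k, h(k, k, k)).
Delete trivial equation empty = empty.
MGU = { V ↦ h(k, k, h(k, k, k)), A ↦ k, U ↦ k }, so V ↦ h(k, k, h(k, k, k)).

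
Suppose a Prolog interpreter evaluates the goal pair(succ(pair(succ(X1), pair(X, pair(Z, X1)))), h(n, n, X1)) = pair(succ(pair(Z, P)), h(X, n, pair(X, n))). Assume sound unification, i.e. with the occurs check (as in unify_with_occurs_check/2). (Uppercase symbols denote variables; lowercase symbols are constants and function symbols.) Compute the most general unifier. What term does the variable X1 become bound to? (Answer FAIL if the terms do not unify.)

pair(n, n)

Decompose pair/2: succ(pair(succ(X1), pair(X, pair(Z, X1)))) = succ(pair(Z, P)),  h(n, n, X1) = h(X, n, pair(X, n)).
Decompose succ/1: pair(succ(X1), pair(X, pair(Z, X1))) = pair(Z, P).
Decompose pair/2: succ(X1) = Z,  pair(X, pair(Z, X1)) = P.
Bind Z := succ(X1); substituting into the one remaining equation that mentions Z gives: pair(X, pair(succ(X1), X1)) = P.
Bind P := pair(X, pair(succ(X1), X1)); no other remaining equation mentions P.
Decompose h/3: n = X,  n = n,  X1 = pair(X, n).
Bind X := n; substituting into the one remaining equation that mentions X gives: X1 = pair(n, n). Substituting into the earlier binding gives P := pair(n, pair(succ(X1), X1)).
Delete trivial equation n = n.
Bind X1 := pair(n, n). Substituting into the earlier bindings gives Z := succ(pair(n, n)), P := pair(n, pair(succ(pair(n, n)), pair(n, n))).
MGU = { Z = succ(pair(n, n)), P = pair(n, pair(succ(pair(n, n)), pair(n, n))), X = n, X1 = pair(n, n) }, so X1 = pair(n, n).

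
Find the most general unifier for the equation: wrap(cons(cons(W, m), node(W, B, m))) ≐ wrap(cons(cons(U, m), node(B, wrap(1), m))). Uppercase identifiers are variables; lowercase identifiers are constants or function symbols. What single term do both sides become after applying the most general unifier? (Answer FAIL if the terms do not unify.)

Decompose wrap/1: cons(cons(W, m), node(W, B, m)) ≐ cons(cons(U, m), node(B, wrap(1), m)).
Decompose cons/2: cons(W, m) ≐ cons(U, m),  node(W, B, m) ≐ node(B, wrap(1), m).
Decompose cons/2: W ≐ U,  m ≐ m.
Bind W := U; substituting into the one remaining equation that mentions W gives: node(U, B, m) ≐ node(B, wrap(1), m).
Delete trivial equation m ≐ m.
Decompose node/3: U ≐ B,  B ≐ wrap(1),  m ≐ m.
Bind U := B; no other remaining equation mentions U. Substituting into the earlier binding gives W := B.
Bind B := wrap(1); no other remaining equation mentions B. Substituting into the earlier bindings gives W := wrap(1), U := wrap(1).
Delete trivial equation m ≐ m.
Applying the MGU to either side gives wrap(cons(cons(wrap(1), m), node(wrap(1), wrap(1), m))).

wrap(cons(cons(wrap(1), m), node(wrap(1), wrap(1), m)))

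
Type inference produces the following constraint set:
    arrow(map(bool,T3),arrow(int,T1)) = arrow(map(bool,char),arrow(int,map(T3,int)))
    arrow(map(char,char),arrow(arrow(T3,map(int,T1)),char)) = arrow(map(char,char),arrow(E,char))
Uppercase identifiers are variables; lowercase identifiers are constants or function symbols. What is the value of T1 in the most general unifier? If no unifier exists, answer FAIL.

Decompose arrow/2: map(bool,T3) = map(bool,char),  arrow(int,T1) = arrow(int,map(T3,int)).
Decompose map/2: bool = bool,  T3 = char.
Delete trivial equation bool = bool.
Bind T3 := char; substituting into the remaining equations gives: arrow(int,T1) = arrow(int,map(char,int)),  arrow(map(char,char),arrow(arrow(char,map(int,T1)),char)) = arrow(map(char,char),arrow(E,char)).
Decompose arrow/2: int = int,  T1 = map(char,int).
Delete trivial equation int = int.
Bind T1 := map(char,int); substituting into the remaining equation gives: arrow(map(char,char),arrow(arrow(char,map(int,map(char,int))),char)) = arrow(map(char,char),arrow(E,char)).
Decompose arrow/2: map(char,char) = map(char,char),  arrow(arrow(char,map(int,map(char,int))),char) = arrow(E,char).
Delete trivial equation map(char,char) = map(char,char).
Decompose arrow/2: arrow(char,map(int,map(char,int))) = E,  char = char.
Bind E := arrow(char,map(int,map(char,int))); no other remaining equation mentions E.
Delete trivial equation char = char.
MGU = { T3 ↦ char, T1 ↦ map(char,int), E ↦ arrow(char,map(int,map(char,int))) }, so T1 ↦ map(char,int).

map(char,int)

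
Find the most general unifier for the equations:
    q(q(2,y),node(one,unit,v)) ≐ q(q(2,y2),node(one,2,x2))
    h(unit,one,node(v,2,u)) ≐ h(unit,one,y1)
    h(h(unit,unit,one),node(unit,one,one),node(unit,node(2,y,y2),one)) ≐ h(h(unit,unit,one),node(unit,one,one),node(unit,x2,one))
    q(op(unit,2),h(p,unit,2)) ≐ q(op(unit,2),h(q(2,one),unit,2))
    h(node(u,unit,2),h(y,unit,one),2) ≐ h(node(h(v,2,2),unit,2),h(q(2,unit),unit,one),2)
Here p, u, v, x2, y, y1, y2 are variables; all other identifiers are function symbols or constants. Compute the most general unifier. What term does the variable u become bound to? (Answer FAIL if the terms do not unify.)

FAIL

Decompose q/2: q(2,y) ≐ q(2,y2),  node(one,unit,v) ≐ node(one,2,x2).
Decompose q/2: 2 ≐ 2,  y ≐ y2.
Delete trivial equation 2 ≐ 2.
Bind y := y2; substituting into the 2 remaining equations that mention y gives: h(h(unit,unit,one),node(unit,one,one),node(unit,node(2,y2,y2),one)) ≐ h(h(unit,unit,one),node(unit,one,one),node(unit,x2,one)),  h(node(u,unit,2),h(y2,unit,one),2) ≐ h(node(h(v,2,2),unit,2),h(q(2,unit),unit,one),2).
Decompose node/3: one ≐ one,  unit ≐ 2,  v ≐ x2.
Delete trivial equation one ≐ one.
Clash: constants unit and 2 differ; no unifier exists.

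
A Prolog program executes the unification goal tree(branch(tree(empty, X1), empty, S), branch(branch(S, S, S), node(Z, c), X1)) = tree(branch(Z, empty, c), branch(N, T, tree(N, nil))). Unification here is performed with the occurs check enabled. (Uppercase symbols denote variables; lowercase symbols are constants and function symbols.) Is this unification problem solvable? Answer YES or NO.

Decompose tree/2: branch(tree(empty, X1), empty, S) = branch(Z, empty, c),  branch(branch(S, S, S), node(Z, c), X1) = branch(N, T, tree(N, nil)).
Decompose branch/3: tree(empty, X1) = Z,  empty = empty,  S = c.
Bind Z := tree(empty, X1); substituting into the one remaining equation that mentions Z gives: branch(branch(S, S, S), node(tree(empty, X1), c), X1) = branch(N, T, tree(N, nil)).
Delete trivial equation empty = empty.
Bind S := c; substituting into the remaining equation gives: branch(branch(c, c, c), node(tree(empty, X1), c), X1) = branch(N, T, tree(N, nil)).
Decompose branch/3: branch(c, c, c) = N,  node(tree(empty, X1), c) = T,  X1 = tree(N, nil).
Bind N := branch(c, c, c); substituting into the one remaining equation that mentions N gives: X1 = tree(branch(c, c, c), nil).
Bind T := node(tree(empty, X1), c); no other remaining equation mentions T.
Bind X1 := tree(branch(c, c, c), nil). Substituting into the earlier bindings gives Z := tree(empty, tree(branch(c, c, c), nil)), T := node(tree(empty, tree(branch(c, c, c), nil)), c).
No equations remain and no clash or occurs-check failure arose, so a unifier exists.

YES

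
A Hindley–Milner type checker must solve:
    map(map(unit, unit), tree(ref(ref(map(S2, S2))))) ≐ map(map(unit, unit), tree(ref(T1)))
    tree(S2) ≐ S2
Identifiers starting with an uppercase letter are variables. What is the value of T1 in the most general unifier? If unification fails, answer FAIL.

FAIL

Decompose map/2: map(unit, unit) ≐ map(unit, unit),  tree(ref(ref(map(S2, S2)))) ≐ tree(ref(T1)).
Delete trivial equation map(unit, unit) ≐ map(unit, unit).
Decompose tree/1: ref(ref(map(S2, S2))) ≐ ref(T1).
Decompose ref/1: ref(map(S2, S2)) ≐ T1.
Bind T1 := ref(map(S2, S2)); no other remaining equation mentions T1.
Occurs check fails: S2 occurs in tree(S2); the equation S2 ≐ tree(S2) has no finite solution.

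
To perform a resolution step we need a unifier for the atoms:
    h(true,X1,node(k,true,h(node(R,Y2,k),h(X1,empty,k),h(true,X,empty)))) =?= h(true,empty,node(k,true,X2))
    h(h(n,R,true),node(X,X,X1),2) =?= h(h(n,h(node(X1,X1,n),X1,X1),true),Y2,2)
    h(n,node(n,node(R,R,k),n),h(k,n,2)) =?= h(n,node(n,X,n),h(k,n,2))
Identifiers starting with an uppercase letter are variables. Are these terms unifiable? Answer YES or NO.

YES

Decompose h/3: true =?= true,  X1 =?= empty,  node(k,true,h(node(R,Y2,k),h(X1,empty,k),h(true,X,empty))) =?= node(k,true,X2).
Delete trivial equation true =?= true.
Bind X1 := empty; substituting into the 2 remaining equations that mention X1 gives: node(k,true,h(node(R,Y2,k),h(empty,empty,k),h(true,X,empty))) =?= node(k,true,X2),  h(h(n,R,true),node(X,X,empty),2) =?= h(h(n,h(node(empty,empty,n),empty,empty),true),Y2,2).
Decompose node/3: k =?= k,  true =?= true,  h(node(R,Y2,k),h(empty,empty,k),h(true,X,empty)) =?= X2.
Delete trivial equation k =?= k.
Delete trivial equation true =?= true.
Bind X2 := h(node(R,Y2,k),h(empty,empty,k),h(true,X,empty)); no other remaining equation mentions X2.
Decompose h/3: h(n,R,true) =?= h(n,h(node(empty,empty,n),empty,empty),true),  node(X,X,empty) =?= Y2,  2 =?= 2.
Decompose h/3: n =?= n,  R =?= h(node(empty,empty,n),empty,empty),  true =?= true.
Delete trivial equation n =?= n.
Bind R := h(node(empty,empty,n),empty,empty); substituting into the one remaining equation that mentions R gives: h(n,node(n,node(h(node(empty,empty,n),empty,empty),h(node(empty,empty,n),empty,empty),k),n),h(k,n,2)) =?= h(n,node(n,X,n),h(k,n,2)). Substituting into the earlier binding gives X2 := h(node(h(node(empty,empty,n),empty,empty),Y2,k),h(empty,empty,k),h(true,X,empty)).
Delete trivial equation true =?= true.
Bind Y2 := node(X,X,empty); no other remaining equation mentions Y2. Substituting into the earlier binding gives X2 := h(node(h(node(empty,empty,n),empty,empty),node(X,X,empty),k),h(empty,empty,k),h(true,X,empty)).
Delete trivial equation 2 =?= 2.
Decompose h/3: n =?= n,  node(n,node(h(node(empty,empty,n),empty,empty),h(node(empty,empty,n),empty,empty),k),n) =?= node(n,X,n),  h(k,n,2) =?= h(k,n,2).
Delete trivial equation n =?= n.
Decompose node/3: n =?= n,  node(h(node(empty,empty,n),empty,empty),h(node(empty,empty,n),empty,empty),k) =?= X,  n =?= n.
Delete trivial equation n =?= n.
Bind X := node(h(node(empty,empty,n),empty,empty),h(node(empty,empty,n),empty,empty),k); no other remaining equation mentions X. Substituting into the earlier bindings gives X2 := h(node(h(node(empty,empty,n),empty,empty),node(node(h(node(empty,empty,n),empty,empty),h(node(empty,empty,n),empty,empty),k),node(h(node(empty,empty,n),empty,empty),h(node(empty,empty,n),empty,empty),k),empty),k),h(empty,empty,k),h(true,node(h(node(empty,empty,n),empty,empty),h(node(empty,empty,n),empty,empty),k),empty)), Y2 := node(node(h(node(empty,empty,n),empty,empty),h(node(empty,empty,n),empty,empty),k),node(h(node(empty,empty,n),empty,empty),h(node(empty,empty,n),empty,empty),k),empty).
Delete trivial equation n =?= n.
Delete trivial equation h(k,n,2) =?= h(k,n,2).
No equations remain and no clash or occurs-check failure arose, so a unifier exists.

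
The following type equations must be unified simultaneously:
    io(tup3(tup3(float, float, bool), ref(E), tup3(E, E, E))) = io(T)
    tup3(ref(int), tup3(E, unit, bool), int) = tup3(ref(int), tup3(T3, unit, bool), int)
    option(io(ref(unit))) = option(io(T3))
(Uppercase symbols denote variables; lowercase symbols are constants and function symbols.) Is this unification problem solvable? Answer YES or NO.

YES

Decompose io/1: tup3(tup3(float, float, bool), ref(E), tup3(E, E, E)) = T.
Bind T := tup3(tup3(float, float, bool), ref(E), tup3(E, E, E)); no other remaining equation mentions T.
Decompose tup3/3: ref(int) = ref(int),  tup3(E, unit, bool) = tup3(T3, unit, bool),  int = int.
Delete trivial equation ref(int) = ref(int).
Decompose tup3/3: E = T3,  unit = unit,  bool = bool.
Bind E := T3; no other remaining equation mentions E. Substituting into the earlier binding gives T := tup3(tup3(float, float, bool), ref(T3), tup3(T3, T3, T3)).
Delete trivial equation unit = unit.
Delete trivial equation bool = bool.
Delete trivial equation int = int.
Decompose option/1: io(ref(unit)) = io(T3).
Decompose io/1: ref(unit) = T3.
Bind T3 := ref(unit). Substituting into the earlier bindings gives T := tup3(tup3(float, float, bool), ref(ref(unit)), tup3(ref(unit), ref(unit), ref(unit))), E := ref(unit).
No equations remain and no clash or occurs-check failure arose, so a unifier exists.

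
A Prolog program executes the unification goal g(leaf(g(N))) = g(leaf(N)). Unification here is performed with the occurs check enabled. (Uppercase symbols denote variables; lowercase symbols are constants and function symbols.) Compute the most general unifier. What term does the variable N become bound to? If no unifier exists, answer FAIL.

Decompose g/1: leaf(g(N)) = leaf(N).
Decompose leaf/1: g(N) = N.
Occurs check fails: N occurs in g(N); the equation N = g(N) has no finite solution.

FAIL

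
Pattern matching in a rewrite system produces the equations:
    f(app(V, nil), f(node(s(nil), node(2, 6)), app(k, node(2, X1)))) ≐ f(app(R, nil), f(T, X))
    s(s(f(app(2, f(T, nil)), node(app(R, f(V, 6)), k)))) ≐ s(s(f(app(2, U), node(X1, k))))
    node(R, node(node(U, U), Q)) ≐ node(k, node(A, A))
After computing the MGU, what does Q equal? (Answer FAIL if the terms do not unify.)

Decompose f/2: app(V, nil) ≐ app(R, nil),  f(node(s(nil), node(2, 6)), app(k, node(2, X1))) ≐ f(T, X).
Decompose app/2: V ≐ R,  nil ≐ nil.
Bind V := R; substituting into the one remaining equation that mentions V gives: s(s(f(app(2, f(T, nil)), node(app(R, f(R, 6)), k)))) ≐ s(s(f(app(2, U), node(X1, k)))).
Delete trivial equation nil ≐ nil.
Decompose f/2: node(s(nil), node(2, 6)) ≐ T,  app(k, node(2, X1)) ≐ X.
Bind T := node(s(nil), node(2, 6)); substituting into the one remaining equation that mentions T gives: s(s(f(app(2, f(node(s(nil), node(2, 6)), nil)), node(app(R, f(R, 6)), k)))) ≐ s(s(f(app(2, U), node(X1, k)))).
Bind X := app(k, node(2, X1)); no other remaining equation mentions X.
Decompose s/1: s(f(app(2, f(node(s(nil), node(2, 6)), nil)), node(app(R, f(R, 6)), k))) ≐ s(f(app(2, U), node(X1, k))).
Decompose s/1: f(app(2, f(node(s(nil), node(2, 6)), nil)), node(app(R, f(R, 6)), k)) ≐ f(app(2, U), node(X1, k)).
Decompose f/2: app(2, f(node(s(nil), node(2, 6)), nil)) ≐ app(2, U),  node(app(R, f(R, 6)), k) ≐ node(X1, k).
Decompose app/2: 2 ≐ 2,  f(node(s(nil), node(2, 6)), nil) ≐ U.
Delete trivial equation 2 ≐ 2.
Bind U := f(node(s(nil), node(2, 6)), nil); substituting into the one remaining equation that mentions U gives: node(R, node(node(f(node(s(nil), node(2, 6)), nil), f(node(s(nil), node(2, 6)), nil)), Q)) ≐ node(k, node(A, A)).
Decompose node/2: app(R, f(R, 6)) ≐ X1,  k ≐ k.
Bind X1 := app(R, f(R, 6)); no other remaining equation mentions X1. Substituting into the earlier binding gives X := app(k, node(2, app(R, f(R, 6)))).
Delete trivial equation k ≐ k.
Decompose node/2: R ≐ k,  node(node(f(node(s(nil), node(2, 6)), nil), f(node(s(nil), node(2, 6)), nil)), Q) ≐ node(A, A).
Bind R := k; no other remaining equation mentions R. Substituting into the earlier bindings gives V := k, X := app(k, node(2, app(k, f(k, 6)))), X1 := app(k, f(k, 6)).
Decompose node/2: node(f(node(s(nil), node(2, 6)), nil), f(node(s(nil), node(2, 6)), nil)) ≐ A,  Q ≐ A.
Bind A := node(f(node(s(nil), node(2, 6)), nil), f(node(s(nil), node(2, 6)), nil)); substituting into the remaining equation gives: Q ≐ node(f(node(s(nil), node(2, 6)), nil), f(node(s(nil), node(2, 6)), nil)).
Bind Q := node(f(node(s(nil), node(2, 6)), nil), f(node(s(nil), node(2, 6)), nil)).
MGU = { V -> k, T -> node(s(nil), node(2, 6)), X -> app(k, node(2, app(k, f(k, 6)))), U -> f(node(s(nil), node(2, 6)), nil), X1 -> app(k, f(k, 6)), R -> k, A -> node(f(node(s(nil), node(2, 6)), nil), f(node(s(nil), node(2, 6)), nil)), Q -> node(f(node(s(nil), node(2, 6)), nil), f(node(s(nil), node(2, 6)), nil)) }, so Q -> node(f(node(s(nil), node(2, 6)), nil), f(node(s(nil), node(2, 6)), nil)).

node(f(node(s(nil), node(2, 6)), nil), f(node(s(nil), node(2, 6)), nil))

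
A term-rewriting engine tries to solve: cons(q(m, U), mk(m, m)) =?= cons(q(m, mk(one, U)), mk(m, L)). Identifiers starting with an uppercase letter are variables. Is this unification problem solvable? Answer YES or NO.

Decompose cons/2: q(m, U) =?= q(m, mk(one, U)),  mk(m, m) =?= mk(m, L).
Decompose q/2: m =?= m,  U =?= mk(one, U).
Delete trivial equation m =?= m.
Occurs check fails: U occurs in mk(one, U); the equation U =?= mk(one, U) has no finite solution.

NO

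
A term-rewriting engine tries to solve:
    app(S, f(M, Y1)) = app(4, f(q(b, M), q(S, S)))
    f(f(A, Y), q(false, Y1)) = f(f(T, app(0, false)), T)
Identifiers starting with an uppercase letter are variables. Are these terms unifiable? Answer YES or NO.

NO

Decompose app/2: S = 4,  f(M, Y1) = f(q(b, M), q(S, S)).
Bind S := 4; substituting into the one remaining equation that mentions S gives: f(M, Y1) = f(q(b, M), q(4, 4)).
Decompose f/2: M = q(b, M),  Y1 = q(4, 4).
Occurs check fails: M occurs in q(b, M); the equation M = q(b, M) has no finite solution.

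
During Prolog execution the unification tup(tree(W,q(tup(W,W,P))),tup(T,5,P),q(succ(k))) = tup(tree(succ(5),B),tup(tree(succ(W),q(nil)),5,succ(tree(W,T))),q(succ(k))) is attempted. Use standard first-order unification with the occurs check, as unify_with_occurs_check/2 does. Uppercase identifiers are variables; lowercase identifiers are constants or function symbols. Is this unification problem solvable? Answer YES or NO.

Decompose tup/3: tree(W,q(tup(W,W,P))) = tree(succ(5),B),  tup(T,5,P) = tup(tree(succ(W),q(nil)),5,succ(tree(W,T))),  q(succ(k)) = q(succ(k)).
Decompose tree/2: W = succ(5),  q(tup(W,W,P)) = B.
Bind W := succ(5); substituting into the 2 remaining equations that mention W gives: q(tup(succ(5),succ(5),P)) = B,  tup(T,5,P) = tup(tree(succ(succ(5)),q(nil)),5,succ(tree(succ(5),T))).
Bind B := q(tup(succ(5),succ(5),P)); no other remaining equation mentions B.
Decompose tup/3: T = tree(succ(succ(5)),q(nil)),  5 = 5,  P = succ(tree(succ(5),T)).
Bind T := tree(succ(succ(5)),q(nil)); substituting into the one remaining equation that mentions T gives: P = succ(tree(succ(5),tree(succ(succ(5)),q(nil)))).
Delete trivial equation 5 = 5.
Bind P := succ(tree(succ(5),tree(succ(succ(5)),q(nil)))); no other remaining equation mentions P. Substituting into the earlier binding gives B := q(tup(succ(5),succ(5),succ(tree(succ(5),tree(succ(succ(5)),q(nil)))))).
Delete trivial equation q(succ(k)) = q(succ(k)).
No equations remain and no clash or occurs-check failure arose, so a unifier exists.

YES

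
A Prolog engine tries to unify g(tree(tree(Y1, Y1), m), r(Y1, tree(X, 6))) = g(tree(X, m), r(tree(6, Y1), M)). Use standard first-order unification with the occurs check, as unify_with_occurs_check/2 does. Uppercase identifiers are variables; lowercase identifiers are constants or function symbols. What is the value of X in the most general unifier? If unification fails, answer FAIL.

Decompose g/2: tree(tree(Y1, Y1), m) = tree(X, m),  r(Y1, tree(X, 6)) = r(tree(6, Y1), M).
Decompose tree/2: tree(Y1, Y1) = X,  m = m.
Bind X := tree(Y1, Y1); substituting into the one remaining equation that mentions X gives: r(Y1, tree(tree(Y1, Y1), 6)) = r(tree(6, Y1), M).
Delete trivial equation m = m.
Decompose r/2: Y1 = tree(6, Y1),  tree(tree(Y1, Y1), 6) = M.
Occurs check fails: Y1 occurs in tree(6, Y1); the equation Y1 = tree(6, Y1) has no finite solution.

FAIL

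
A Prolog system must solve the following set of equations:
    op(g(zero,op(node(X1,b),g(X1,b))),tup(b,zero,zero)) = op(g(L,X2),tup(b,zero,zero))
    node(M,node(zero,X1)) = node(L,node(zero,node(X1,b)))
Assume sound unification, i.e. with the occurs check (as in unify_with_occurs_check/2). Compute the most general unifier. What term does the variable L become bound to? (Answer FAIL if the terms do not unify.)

FAIL

Decompose op/2: g(zero,op(node(X1,b),g(X1,b))) = g(L,X2),  tup(b,zero,zero) = tup(b,zero,zero).
Decompose g/2: zero = L,  op(node(X1,b),g(X1,b)) = X2.
Bind L := zero; substituting into the one remaining equation that mentions L gives: node(M,node(zero,X1)) = node(zero,node(zero,node(X1,b))).
Bind X2 := op(node(X1,b),g(X1,b)); no other remaining equation mentions X2.
Delete trivial equation tup(b,zero,zero) = tup(b,zero,zero).
Decompose node/2: M = zero,  node(zero,X1) = node(zero,node(X1,b)).
Bind M := zero; no other remaining equation mentions M.
Decompose node/2: zero = zero,  X1 = node(X1,b).
Delete trivial equation zero = zero.
Occurs check fails: X1 occurs in node(X1,b); the equation X1 = node(X1,b) has no finite solution.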